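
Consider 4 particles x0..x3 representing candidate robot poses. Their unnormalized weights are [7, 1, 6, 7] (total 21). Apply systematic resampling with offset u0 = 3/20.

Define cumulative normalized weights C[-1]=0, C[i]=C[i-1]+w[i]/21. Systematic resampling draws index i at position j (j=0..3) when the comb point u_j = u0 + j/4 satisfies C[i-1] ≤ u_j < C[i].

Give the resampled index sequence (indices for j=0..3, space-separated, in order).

0 2 2 3

C = [1/3, 8/21, 2/3, 1]
j=0: u_0=3/20 ∈ [0, 1/3) → index 0
j=1: u_1=2/5 ∈ [8/21, 2/3) → index 2
j=2: u_2=13/20 ∈ [8/21, 2/3) → index 2
j=3: u_3=9/10 ∈ [2/3, 1) → index 3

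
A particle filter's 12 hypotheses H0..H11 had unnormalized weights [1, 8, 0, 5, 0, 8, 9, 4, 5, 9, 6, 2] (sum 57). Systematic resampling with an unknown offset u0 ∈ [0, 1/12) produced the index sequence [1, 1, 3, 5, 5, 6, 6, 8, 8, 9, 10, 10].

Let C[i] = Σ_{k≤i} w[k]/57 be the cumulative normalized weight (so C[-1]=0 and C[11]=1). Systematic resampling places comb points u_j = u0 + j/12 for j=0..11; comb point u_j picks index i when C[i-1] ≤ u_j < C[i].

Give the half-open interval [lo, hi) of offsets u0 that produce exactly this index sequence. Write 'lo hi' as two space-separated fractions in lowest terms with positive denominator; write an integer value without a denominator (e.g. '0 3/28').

7/228 2/57

C = [1/57, 3/19, 3/19, 14/57, 14/57, 22/57, 31/57, 35/57, 40/57, 49/57, 55/57, 1]
j=0 picked index 1: u0 ∈ [1/57, 3/19)
j=1 picked index 1: u0 ∈ [-5/76, 17/228)
j=2 picked index 3: u0 ∈ [-1/114, 3/38)
j=3 picked index 5: u0 ∈ [-1/228, 31/228)
j=4 picked index 5: u0 ∈ [-5/57, 1/19)
j=5 picked index 6: u0 ∈ [-7/228, 29/228)
j=6 picked index 6: u0 ∈ [-13/114, 5/114)
j=7 picked index 8: u0 ∈ [7/228, 9/76)
j=8 picked index 8: u0 ∈ [-1/19, 2/57)
j=9 picked index 9: u0 ∈ [-11/228, 25/228)
j=10 picked index 10: u0 ∈ [1/38, 5/38)
j=11 picked index 10: u0 ∈ [-13/228, 11/228)
intersection: [7/228, 2/57)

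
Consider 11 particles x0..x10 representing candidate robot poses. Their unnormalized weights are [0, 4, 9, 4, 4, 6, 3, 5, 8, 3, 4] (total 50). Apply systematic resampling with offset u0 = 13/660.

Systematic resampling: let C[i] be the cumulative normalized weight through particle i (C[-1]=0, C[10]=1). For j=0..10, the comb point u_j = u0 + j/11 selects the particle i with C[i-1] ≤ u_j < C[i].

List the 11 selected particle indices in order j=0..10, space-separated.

1 2 2 3 4 5 6 7 8 8 10

C = [0, 2/25, 13/50, 17/50, 21/50, 27/50, 3/5, 7/10, 43/50, 23/25, 1]
j=0: u_0=13/660 ∈ [0, 2/25) → index 1
j=1: u_1=73/660 ∈ [2/25, 13/50) → index 2
j=2: u_2=133/660 ∈ [2/25, 13/50) → index 2
j=3: u_3=193/660 ∈ [13/50, 17/50) → index 3
j=4: u_4=23/60 ∈ [17/50, 21/50) → index 4
j=5: u_5=313/660 ∈ [21/50, 27/50) → index 5
j=6: u_6=373/660 ∈ [27/50, 3/5) → index 6
j=7: u_7=433/660 ∈ [3/5, 7/10) → index 7
j=8: u_8=493/660 ∈ [7/10, 43/50) → index 8
j=9: u_9=553/660 ∈ [7/10, 43/50) → index 8
j=10: u_10=613/660 ∈ [23/25, 1) → index 10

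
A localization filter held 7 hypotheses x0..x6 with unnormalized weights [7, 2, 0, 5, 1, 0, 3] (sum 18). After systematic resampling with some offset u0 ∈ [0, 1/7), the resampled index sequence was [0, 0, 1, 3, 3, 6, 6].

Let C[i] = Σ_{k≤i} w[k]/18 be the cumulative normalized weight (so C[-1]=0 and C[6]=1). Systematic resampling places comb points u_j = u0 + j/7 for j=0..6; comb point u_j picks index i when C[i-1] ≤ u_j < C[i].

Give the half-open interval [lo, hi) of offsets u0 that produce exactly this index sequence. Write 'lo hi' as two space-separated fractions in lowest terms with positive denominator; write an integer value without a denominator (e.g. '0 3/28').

5/42 1/7

C = [7/18, 1/2, 1/2, 7/9, 5/6, 5/6, 1]
j=0 picked index 0: u0 ∈ [0, 7/18)
j=1 picked index 0: u0 ∈ [-1/7, 31/126)
j=2 picked index 1: u0 ∈ [13/126, 3/14)
j=3 picked index 3: u0 ∈ [1/14, 22/63)
j=4 picked index 3: u0 ∈ [-1/14, 13/63)
j=5 picked index 6: u0 ∈ [5/42, 2/7)
j=6 picked index 6: u0 ∈ [-1/42, 1/7)
intersection: [5/42, 1/7)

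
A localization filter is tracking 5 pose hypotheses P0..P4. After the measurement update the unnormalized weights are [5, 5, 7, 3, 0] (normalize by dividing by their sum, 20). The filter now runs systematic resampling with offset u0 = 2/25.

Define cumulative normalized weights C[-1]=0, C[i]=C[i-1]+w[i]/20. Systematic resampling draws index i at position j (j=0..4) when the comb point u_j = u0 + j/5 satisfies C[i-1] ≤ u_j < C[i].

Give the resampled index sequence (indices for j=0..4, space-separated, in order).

0 1 1 2 3

C = [1/4, 1/2, 17/20, 1, 1]
j=0: u_0=2/25 ∈ [0, 1/4) → index 0
j=1: u_1=7/25 ∈ [1/4, 1/2) → index 1
j=2: u_2=12/25 ∈ [1/4, 1/2) → index 1
j=3: u_3=17/25 ∈ [1/2, 17/20) → index 2
j=4: u_4=22/25 ∈ [17/20, 1) → index 3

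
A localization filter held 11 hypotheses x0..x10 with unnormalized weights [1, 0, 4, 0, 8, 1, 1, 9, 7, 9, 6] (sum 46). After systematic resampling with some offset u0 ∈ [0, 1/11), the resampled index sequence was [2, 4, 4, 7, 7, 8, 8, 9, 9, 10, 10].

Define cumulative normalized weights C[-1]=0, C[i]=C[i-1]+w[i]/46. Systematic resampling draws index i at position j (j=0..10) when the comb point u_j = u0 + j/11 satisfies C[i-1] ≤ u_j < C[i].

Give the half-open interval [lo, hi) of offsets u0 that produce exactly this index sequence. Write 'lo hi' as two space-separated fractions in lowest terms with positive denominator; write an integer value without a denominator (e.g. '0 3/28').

17/253 1/11

C = [1/46, 1/46, 5/46, 5/46, 13/46, 7/23, 15/46, 12/23, 31/46, 20/23, 1]
j=0 picked index 2: u0 ∈ [1/46, 5/46)
j=1 picked index 4: u0 ∈ [9/506, 97/506)
j=2 picked index 4: u0 ∈ [-37/506, 51/506)
j=3 picked index 7: u0 ∈ [27/506, 63/253)
j=4 picked index 7: u0 ∈ [-19/506, 40/253)
j=5 picked index 8: u0 ∈ [17/253, 111/506)
j=6 picked index 8: u0 ∈ [-6/253, 65/506)
j=7 picked index 9: u0 ∈ [19/506, 59/253)
j=8 picked index 9: u0 ∈ [-27/506, 36/253)
j=9 picked index 10: u0 ∈ [13/253, 2/11)
j=10 picked index 10: u0 ∈ [-10/253, 1/11)
intersection: [17/253, 1/11)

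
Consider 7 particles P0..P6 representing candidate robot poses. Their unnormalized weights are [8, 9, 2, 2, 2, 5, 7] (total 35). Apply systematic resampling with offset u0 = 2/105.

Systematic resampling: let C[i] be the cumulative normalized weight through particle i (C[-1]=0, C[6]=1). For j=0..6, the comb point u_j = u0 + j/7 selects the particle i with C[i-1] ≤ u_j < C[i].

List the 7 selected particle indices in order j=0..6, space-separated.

C = [8/35, 17/35, 19/35, 3/5, 23/35, 4/5, 1]
j=0: u_0=2/105 ∈ [0, 8/35) → index 0
j=1: u_1=17/105 ∈ [0, 8/35) → index 0
j=2: u_2=32/105 ∈ [8/35, 17/35) → index 1
j=3: u_3=47/105 ∈ [8/35, 17/35) → index 1
j=4: u_4=62/105 ∈ [19/35, 3/5) → index 3
j=5: u_5=11/15 ∈ [23/35, 4/5) → index 5
j=6: u_6=92/105 ∈ [4/5, 1) → index 6

0 0 1 1 3 5 6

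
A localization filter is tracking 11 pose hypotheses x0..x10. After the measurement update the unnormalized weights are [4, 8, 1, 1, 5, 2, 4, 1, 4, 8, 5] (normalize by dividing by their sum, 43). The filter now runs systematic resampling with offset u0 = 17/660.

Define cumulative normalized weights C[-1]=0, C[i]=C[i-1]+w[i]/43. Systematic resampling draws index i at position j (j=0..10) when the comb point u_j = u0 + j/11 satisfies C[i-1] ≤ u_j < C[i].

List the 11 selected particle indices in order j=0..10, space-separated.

C = [4/43, 12/43, 13/43, 14/43, 19/43, 21/43, 25/43, 26/43, 30/43, 38/43, 1]
j=0: u_0=17/660 ∈ [0, 4/43) → index 0
j=1: u_1=7/60 ∈ [4/43, 12/43) → index 1
j=2: u_2=137/660 ∈ [4/43, 12/43) → index 1
j=3: u_3=197/660 ∈ [12/43, 13/43) → index 2
j=4: u_4=257/660 ∈ [14/43, 19/43) → index 4
j=5: u_5=317/660 ∈ [19/43, 21/43) → index 5
j=6: u_6=377/660 ∈ [21/43, 25/43) → index 6
j=7: u_7=437/660 ∈ [26/43, 30/43) → index 8
j=8: u_8=497/660 ∈ [30/43, 38/43) → index 9
j=9: u_9=557/660 ∈ [30/43, 38/43) → index 9
j=10: u_10=617/660 ∈ [38/43, 1) → index 10

0 1 1 2 4 5 6 8 9 9 10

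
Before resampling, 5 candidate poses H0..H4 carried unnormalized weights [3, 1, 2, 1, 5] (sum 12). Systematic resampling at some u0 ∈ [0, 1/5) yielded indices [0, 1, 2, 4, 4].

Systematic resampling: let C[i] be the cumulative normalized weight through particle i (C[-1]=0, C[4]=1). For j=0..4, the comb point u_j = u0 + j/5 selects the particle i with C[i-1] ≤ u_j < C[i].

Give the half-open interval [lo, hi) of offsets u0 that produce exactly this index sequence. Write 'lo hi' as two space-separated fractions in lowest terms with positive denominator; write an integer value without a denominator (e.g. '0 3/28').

C = [1/4, 1/3, 1/2, 7/12, 1]
j=0 picked index 0: u0 ∈ [0, 1/4)
j=1 picked index 1: u0 ∈ [1/20, 2/15)
j=2 picked index 2: u0 ∈ [-1/15, 1/10)
j=3 picked index 4: u0 ∈ [-1/60, 2/5)
j=4 picked index 4: u0 ∈ [-13/60, 1/5)
intersection: [1/20, 1/10)

1/20 1/10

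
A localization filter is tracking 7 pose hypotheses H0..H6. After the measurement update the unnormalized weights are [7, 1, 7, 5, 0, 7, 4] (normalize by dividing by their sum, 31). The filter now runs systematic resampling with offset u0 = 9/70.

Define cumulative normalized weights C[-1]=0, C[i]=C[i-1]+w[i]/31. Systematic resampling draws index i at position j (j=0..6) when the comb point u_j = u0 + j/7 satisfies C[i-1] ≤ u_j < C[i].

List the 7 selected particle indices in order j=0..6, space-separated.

0 2 2 3 5 5 6

C = [7/31, 8/31, 15/31, 20/31, 20/31, 27/31, 1]
j=0: u_0=9/70 ∈ [0, 7/31) → index 0
j=1: u_1=19/70 ∈ [8/31, 15/31) → index 2
j=2: u_2=29/70 ∈ [8/31, 15/31) → index 2
j=3: u_3=39/70 ∈ [15/31, 20/31) → index 3
j=4: u_4=7/10 ∈ [20/31, 27/31) → index 5
j=5: u_5=59/70 ∈ [20/31, 27/31) → index 5
j=6: u_6=69/70 ∈ [27/31, 1) → index 6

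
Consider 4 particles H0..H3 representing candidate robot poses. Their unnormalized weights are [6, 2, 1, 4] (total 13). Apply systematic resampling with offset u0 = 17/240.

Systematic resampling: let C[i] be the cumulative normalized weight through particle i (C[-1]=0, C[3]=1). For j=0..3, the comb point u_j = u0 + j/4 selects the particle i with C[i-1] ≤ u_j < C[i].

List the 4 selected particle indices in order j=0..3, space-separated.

0 0 1 3

C = [6/13, 8/13, 9/13, 1]
j=0: u_0=17/240 ∈ [0, 6/13) → index 0
j=1: u_1=77/240 ∈ [0, 6/13) → index 0
j=2: u_2=137/240 ∈ [6/13, 8/13) → index 1
j=3: u_3=197/240 ∈ [9/13, 1) → index 3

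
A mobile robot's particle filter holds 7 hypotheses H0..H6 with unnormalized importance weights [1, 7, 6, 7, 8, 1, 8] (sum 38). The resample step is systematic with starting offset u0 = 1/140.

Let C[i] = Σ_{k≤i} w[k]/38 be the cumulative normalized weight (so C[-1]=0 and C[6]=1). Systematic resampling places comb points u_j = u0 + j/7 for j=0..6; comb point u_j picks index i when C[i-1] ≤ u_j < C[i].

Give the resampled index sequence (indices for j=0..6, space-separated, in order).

C = [1/38, 4/19, 7/19, 21/38, 29/38, 15/19, 1]
j=0: u_0=1/140 ∈ [0, 1/38) → index 0
j=1: u_1=3/20 ∈ [1/38, 4/19) → index 1
j=2: u_2=41/140 ∈ [4/19, 7/19) → index 2
j=3: u_3=61/140 ∈ [7/19, 21/38) → index 3
j=4: u_4=81/140 ∈ [21/38, 29/38) → index 4
j=5: u_5=101/140 ∈ [21/38, 29/38) → index 4
j=6: u_6=121/140 ∈ [15/19, 1) → index 6

0 1 2 3 4 4 6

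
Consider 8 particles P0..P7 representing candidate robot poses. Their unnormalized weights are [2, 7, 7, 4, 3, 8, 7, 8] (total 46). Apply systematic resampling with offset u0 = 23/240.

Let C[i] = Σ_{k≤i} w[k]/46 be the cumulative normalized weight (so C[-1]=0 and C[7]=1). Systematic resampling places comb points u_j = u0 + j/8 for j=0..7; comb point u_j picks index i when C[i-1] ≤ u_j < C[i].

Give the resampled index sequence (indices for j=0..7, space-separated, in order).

C = [1/23, 9/46, 8/23, 10/23, 1/2, 31/46, 19/23, 1]
j=0: u_0=23/240 ∈ [1/23, 9/46) → index 1
j=1: u_1=53/240 ∈ [9/46, 8/23) → index 2
j=2: u_2=83/240 ∈ [9/46, 8/23) → index 2
j=3: u_3=113/240 ∈ [10/23, 1/2) → index 4
j=4: u_4=143/240 ∈ [1/2, 31/46) → index 5
j=5: u_5=173/240 ∈ [31/46, 19/23) → index 6
j=6: u_6=203/240 ∈ [19/23, 1) → index 7
j=7: u_7=233/240 ∈ [19/23, 1) → index 7

1 2 2 4 5 6 7 7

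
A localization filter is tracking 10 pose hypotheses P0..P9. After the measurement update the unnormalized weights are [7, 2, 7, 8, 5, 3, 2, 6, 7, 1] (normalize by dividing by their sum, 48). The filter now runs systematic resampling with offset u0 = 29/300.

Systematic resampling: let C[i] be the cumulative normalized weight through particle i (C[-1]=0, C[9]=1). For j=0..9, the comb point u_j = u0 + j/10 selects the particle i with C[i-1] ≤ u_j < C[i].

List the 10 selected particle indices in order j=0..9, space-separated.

0 2 2 3 3 4 6 7 8 9

C = [7/48, 3/16, 1/3, 1/2, 29/48, 2/3, 17/24, 5/6, 47/48, 1]
j=0: u_0=29/300 ∈ [0, 7/48) → index 0
j=1: u_1=59/300 ∈ [3/16, 1/3) → index 2
j=2: u_2=89/300 ∈ [3/16, 1/3) → index 2
j=3: u_3=119/300 ∈ [1/3, 1/2) → index 3
j=4: u_4=149/300 ∈ [1/3, 1/2) → index 3
j=5: u_5=179/300 ∈ [1/2, 29/48) → index 4
j=6: u_6=209/300 ∈ [2/3, 17/24) → index 6
j=7: u_7=239/300 ∈ [17/24, 5/6) → index 7
j=8: u_8=269/300 ∈ [5/6, 47/48) → index 8
j=9: u_9=299/300 ∈ [47/48, 1) → index 9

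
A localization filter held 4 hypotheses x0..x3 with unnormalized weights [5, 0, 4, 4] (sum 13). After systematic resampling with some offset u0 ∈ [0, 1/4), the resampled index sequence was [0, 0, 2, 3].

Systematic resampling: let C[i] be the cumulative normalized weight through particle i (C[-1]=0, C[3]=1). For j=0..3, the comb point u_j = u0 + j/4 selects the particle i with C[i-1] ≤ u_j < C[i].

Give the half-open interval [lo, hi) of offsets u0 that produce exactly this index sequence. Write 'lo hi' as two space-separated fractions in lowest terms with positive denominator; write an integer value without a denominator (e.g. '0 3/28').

C = [5/13, 5/13, 9/13, 1]
j=0 picked index 0: u0 ∈ [0, 5/13)
j=1 picked index 0: u0 ∈ [-1/4, 7/52)
j=2 picked index 2: u0 ∈ [-3/26, 5/26)
j=3 picked index 3: u0 ∈ [-3/52, 1/4)
intersection: [0, 7/52)

0 7/52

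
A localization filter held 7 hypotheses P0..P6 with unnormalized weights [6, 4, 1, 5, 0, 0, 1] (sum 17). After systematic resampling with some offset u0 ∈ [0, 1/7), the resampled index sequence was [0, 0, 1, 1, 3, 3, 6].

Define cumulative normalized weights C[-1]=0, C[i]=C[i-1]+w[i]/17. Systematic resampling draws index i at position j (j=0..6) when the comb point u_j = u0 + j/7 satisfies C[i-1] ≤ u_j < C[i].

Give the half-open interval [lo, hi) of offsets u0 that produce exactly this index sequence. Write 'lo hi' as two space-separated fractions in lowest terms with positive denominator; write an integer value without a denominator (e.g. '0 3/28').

C = [6/17, 10/17, 11/17, 16/17, 16/17, 16/17, 1]
j=0 picked index 0: u0 ∈ [0, 6/17)
j=1 picked index 0: u0 ∈ [-1/7, 25/119)
j=2 picked index 1: u0 ∈ [8/119, 36/119)
j=3 picked index 1: u0 ∈ [-9/119, 19/119)
j=4 picked index 3: u0 ∈ [9/119, 44/119)
j=5 picked index 3: u0 ∈ [-8/119, 27/119)
j=6 picked index 6: u0 ∈ [10/119, 1/7)
intersection: [10/119, 1/7)

10/119 1/7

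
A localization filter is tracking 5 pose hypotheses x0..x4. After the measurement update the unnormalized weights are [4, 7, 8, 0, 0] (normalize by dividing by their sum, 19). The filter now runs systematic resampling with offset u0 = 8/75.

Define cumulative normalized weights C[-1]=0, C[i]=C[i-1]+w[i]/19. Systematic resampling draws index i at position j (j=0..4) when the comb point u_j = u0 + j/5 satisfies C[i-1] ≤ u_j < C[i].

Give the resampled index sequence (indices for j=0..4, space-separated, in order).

C = [4/19, 11/19, 1, 1, 1]
j=0: u_0=8/75 ∈ [0, 4/19) → index 0
j=1: u_1=23/75 ∈ [4/19, 11/19) → index 1
j=2: u_2=38/75 ∈ [4/19, 11/19) → index 1
j=3: u_3=53/75 ∈ [11/19, 1) → index 2
j=4: u_4=68/75 ∈ [11/19, 1) → index 2

0 1 1 2 2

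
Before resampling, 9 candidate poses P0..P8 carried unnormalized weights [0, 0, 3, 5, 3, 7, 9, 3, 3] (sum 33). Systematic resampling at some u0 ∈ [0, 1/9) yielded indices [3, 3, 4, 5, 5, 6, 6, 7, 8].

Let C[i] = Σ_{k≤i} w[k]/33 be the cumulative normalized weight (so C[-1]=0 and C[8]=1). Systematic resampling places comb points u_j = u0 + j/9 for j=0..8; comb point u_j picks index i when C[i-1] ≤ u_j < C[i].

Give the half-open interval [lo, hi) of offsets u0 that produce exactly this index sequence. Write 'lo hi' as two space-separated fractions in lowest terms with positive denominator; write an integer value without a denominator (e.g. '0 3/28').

1/11 10/99

C = [0, 0, 1/11, 8/33, 1/3, 6/11, 9/11, 10/11, 1]
j=0 picked index 3: u0 ∈ [1/11, 8/33)
j=1 picked index 3: u0 ∈ [-2/99, 13/99)
j=2 picked index 4: u0 ∈ [2/99, 1/9)
j=3 picked index 5: u0 ∈ [0, 7/33)
j=4 picked index 5: u0 ∈ [-1/9, 10/99)
j=5 picked index 6: u0 ∈ [-1/99, 26/99)
j=6 picked index 6: u0 ∈ [-4/33, 5/33)
j=7 picked index 7: u0 ∈ [4/99, 13/99)
j=8 picked index 8: u0 ∈ [2/99, 1/9)
intersection: [1/11, 10/99)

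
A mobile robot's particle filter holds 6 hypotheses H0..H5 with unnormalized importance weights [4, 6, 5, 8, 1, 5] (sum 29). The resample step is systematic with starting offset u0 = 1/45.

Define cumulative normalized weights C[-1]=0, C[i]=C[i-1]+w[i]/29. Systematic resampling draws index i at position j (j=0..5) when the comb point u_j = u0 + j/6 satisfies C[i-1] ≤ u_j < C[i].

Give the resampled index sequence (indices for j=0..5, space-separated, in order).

C = [4/29, 10/29, 15/29, 23/29, 24/29, 1]
j=0: u_0=1/45 ∈ [0, 4/29) → index 0
j=1: u_1=17/90 ∈ [4/29, 10/29) → index 1
j=2: u_2=16/45 ∈ [10/29, 15/29) → index 2
j=3: u_3=47/90 ∈ [15/29, 23/29) → index 3
j=4: u_4=31/45 ∈ [15/29, 23/29) → index 3
j=5: u_5=77/90 ∈ [24/29, 1) → index 5

0 1 2 3 3 5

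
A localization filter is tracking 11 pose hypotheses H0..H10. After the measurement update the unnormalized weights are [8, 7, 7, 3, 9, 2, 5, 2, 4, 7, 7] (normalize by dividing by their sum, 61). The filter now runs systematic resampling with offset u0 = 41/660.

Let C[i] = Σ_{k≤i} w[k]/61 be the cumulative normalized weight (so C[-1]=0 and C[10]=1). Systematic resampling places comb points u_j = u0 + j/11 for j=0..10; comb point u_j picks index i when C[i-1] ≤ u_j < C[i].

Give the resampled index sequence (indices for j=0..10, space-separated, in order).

0 1 1 2 4 4 6 7 9 9 10

C = [8/61, 15/61, 22/61, 25/61, 34/61, 36/61, 41/61, 43/61, 47/61, 54/61, 1]
j=0: u_0=41/660 ∈ [0, 8/61) → index 0
j=1: u_1=101/660 ∈ [8/61, 15/61) → index 1
j=2: u_2=161/660 ∈ [8/61, 15/61) → index 1
j=3: u_3=221/660 ∈ [15/61, 22/61) → index 2
j=4: u_4=281/660 ∈ [25/61, 34/61) → index 4
j=5: u_5=31/60 ∈ [25/61, 34/61) → index 4
j=6: u_6=401/660 ∈ [36/61, 41/61) → index 6
j=7: u_7=461/660 ∈ [41/61, 43/61) → index 7
j=8: u_8=521/660 ∈ [47/61, 54/61) → index 9
j=9: u_9=581/660 ∈ [47/61, 54/61) → index 9
j=10: u_10=641/660 ∈ [54/61, 1) → index 10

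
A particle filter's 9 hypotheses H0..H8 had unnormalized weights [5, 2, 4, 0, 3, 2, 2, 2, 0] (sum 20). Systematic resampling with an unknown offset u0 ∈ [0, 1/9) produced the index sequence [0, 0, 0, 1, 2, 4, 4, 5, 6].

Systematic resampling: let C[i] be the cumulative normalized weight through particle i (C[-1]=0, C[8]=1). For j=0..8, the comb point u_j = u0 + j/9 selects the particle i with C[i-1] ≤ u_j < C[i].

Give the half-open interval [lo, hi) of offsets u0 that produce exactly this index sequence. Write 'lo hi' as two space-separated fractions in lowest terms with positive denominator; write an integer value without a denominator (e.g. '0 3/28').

0 1/90

C = [1/4, 7/20, 11/20, 11/20, 7/10, 4/5, 9/10, 1, 1]
j=0 picked index 0: u0 ∈ [0, 1/4)
j=1 picked index 0: u0 ∈ [-1/9, 5/36)
j=2 picked index 0: u0 ∈ [-2/9, 1/36)
j=3 picked index 1: u0 ∈ [-1/12, 1/60)
j=4 picked index 2: u0 ∈ [-17/180, 19/180)
j=5 picked index 4: u0 ∈ [-1/180, 13/90)
j=6 picked index 4: u0 ∈ [-7/60, 1/30)
j=7 picked index 5: u0 ∈ [-7/90, 1/45)
j=8 picked index 6: u0 ∈ [-4/45, 1/90)
intersection: [0, 1/90)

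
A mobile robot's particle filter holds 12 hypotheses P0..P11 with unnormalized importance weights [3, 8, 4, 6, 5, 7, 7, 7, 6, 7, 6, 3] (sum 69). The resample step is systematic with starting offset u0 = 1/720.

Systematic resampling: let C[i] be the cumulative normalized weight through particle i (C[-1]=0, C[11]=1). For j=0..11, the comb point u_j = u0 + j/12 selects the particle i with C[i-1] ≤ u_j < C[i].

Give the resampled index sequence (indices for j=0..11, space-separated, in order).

0 1 2 3 4 5 6 7 7 8 9 10

C = [1/23, 11/69, 5/23, 7/23, 26/69, 11/23, 40/69, 47/69, 53/69, 20/23, 22/23, 1]
j=0: u_0=1/720 ∈ [0, 1/23) → index 0
j=1: u_1=61/720 ∈ [1/23, 11/69) → index 1
j=2: u_2=121/720 ∈ [11/69, 5/23) → index 2
j=3: u_3=181/720 ∈ [5/23, 7/23) → index 3
j=4: u_4=241/720 ∈ [7/23, 26/69) → index 4
j=5: u_5=301/720 ∈ [26/69, 11/23) → index 5
j=6: u_6=361/720 ∈ [11/23, 40/69) → index 6
j=7: u_7=421/720 ∈ [40/69, 47/69) → index 7
j=8: u_8=481/720 ∈ [40/69, 47/69) → index 7
j=9: u_9=541/720 ∈ [47/69, 53/69) → index 8
j=10: u_10=601/720 ∈ [53/69, 20/23) → index 9
j=11: u_11=661/720 ∈ [20/23, 22/23) → index 10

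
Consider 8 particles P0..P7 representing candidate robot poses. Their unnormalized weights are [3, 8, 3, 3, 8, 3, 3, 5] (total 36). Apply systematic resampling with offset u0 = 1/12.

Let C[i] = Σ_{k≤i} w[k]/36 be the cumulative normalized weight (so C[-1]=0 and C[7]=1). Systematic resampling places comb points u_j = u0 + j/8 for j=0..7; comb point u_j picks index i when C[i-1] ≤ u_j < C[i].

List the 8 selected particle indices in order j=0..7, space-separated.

1 1 2 3 4 5 6 7

C = [1/12, 11/36, 7/18, 17/36, 25/36, 7/9, 31/36, 1]
j=0: u_0=1/12 ∈ [1/12, 11/36) → index 1
j=1: u_1=5/24 ∈ [1/12, 11/36) → index 1
j=2: u_2=1/3 ∈ [11/36, 7/18) → index 2
j=3: u_3=11/24 ∈ [7/18, 17/36) → index 3
j=4: u_4=7/12 ∈ [17/36, 25/36) → index 4
j=5: u_5=17/24 ∈ [25/36, 7/9) → index 5
j=6: u_6=5/6 ∈ [7/9, 31/36) → index 6
j=7: u_7=23/24 ∈ [31/36, 1) → index 7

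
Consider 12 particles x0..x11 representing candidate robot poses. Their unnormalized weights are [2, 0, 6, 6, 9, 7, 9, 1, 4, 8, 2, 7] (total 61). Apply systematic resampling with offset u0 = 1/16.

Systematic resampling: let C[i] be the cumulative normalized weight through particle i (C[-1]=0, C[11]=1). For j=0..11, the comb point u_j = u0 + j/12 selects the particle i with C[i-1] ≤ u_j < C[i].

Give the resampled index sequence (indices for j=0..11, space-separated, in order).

C = [2/61, 2/61, 8/61, 14/61, 23/61, 30/61, 39/61, 40/61, 44/61, 52/61, 54/61, 1]
j=0: u_0=1/16 ∈ [2/61, 8/61) → index 2
j=1: u_1=7/48 ∈ [8/61, 14/61) → index 3
j=2: u_2=11/48 ∈ [8/61, 14/61) → index 3
j=3: u_3=5/16 ∈ [14/61, 23/61) → index 4
j=4: u_4=19/48 ∈ [23/61, 30/61) → index 5
j=5: u_5=23/48 ∈ [23/61, 30/61) → index 5
j=6: u_6=9/16 ∈ [30/61, 39/61) → index 6
j=7: u_7=31/48 ∈ [39/61, 40/61) → index 7
j=8: u_8=35/48 ∈ [44/61, 52/61) → index 9
j=9: u_9=13/16 ∈ [44/61, 52/61) → index 9
j=10: u_10=43/48 ∈ [54/61, 1) → index 11
j=11: u_11=47/48 ∈ [54/61, 1) → index 11

2 3 3 4 5 5 6 7 9 9 11 11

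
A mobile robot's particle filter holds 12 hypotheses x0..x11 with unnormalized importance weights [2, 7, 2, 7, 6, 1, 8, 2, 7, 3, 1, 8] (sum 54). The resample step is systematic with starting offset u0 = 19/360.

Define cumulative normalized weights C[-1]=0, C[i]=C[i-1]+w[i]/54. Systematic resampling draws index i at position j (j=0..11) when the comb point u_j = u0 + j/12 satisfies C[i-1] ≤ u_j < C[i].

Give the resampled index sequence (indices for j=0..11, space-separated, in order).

C = [1/27, 1/6, 11/54, 1/3, 4/9, 25/54, 11/18, 35/54, 7/9, 5/6, 23/27, 1]
j=0: u_0=19/360 ∈ [1/27, 1/6) → index 1
j=1: u_1=49/360 ∈ [1/27, 1/6) → index 1
j=2: u_2=79/360 ∈ [11/54, 1/3) → index 3
j=3: u_3=109/360 ∈ [11/54, 1/3) → index 3
j=4: u_4=139/360 ∈ [1/3, 4/9) → index 4
j=5: u_5=169/360 ∈ [25/54, 11/18) → index 6
j=6: u_6=199/360 ∈ [25/54, 11/18) → index 6
j=7: u_7=229/360 ∈ [11/18, 35/54) → index 7
j=8: u_8=259/360 ∈ [35/54, 7/9) → index 8
j=9: u_9=289/360 ∈ [7/9, 5/6) → index 9
j=10: u_10=319/360 ∈ [23/27, 1) → index 11
j=11: u_11=349/360 ∈ [23/27, 1) → index 11

1 1 3 3 4 6 6 7 8 9 11 11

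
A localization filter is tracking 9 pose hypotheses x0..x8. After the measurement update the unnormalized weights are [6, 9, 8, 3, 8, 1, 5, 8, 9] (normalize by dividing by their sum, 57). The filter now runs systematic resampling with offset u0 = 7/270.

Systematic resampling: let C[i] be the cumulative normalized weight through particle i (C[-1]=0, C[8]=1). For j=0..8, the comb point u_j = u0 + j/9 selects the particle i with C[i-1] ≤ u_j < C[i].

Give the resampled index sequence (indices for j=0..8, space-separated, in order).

0 1 1 2 4 4 6 7 8

C = [2/19, 5/19, 23/57, 26/57, 34/57, 35/57, 40/57, 16/19, 1]
j=0: u_0=7/270 ∈ [0, 2/19) → index 0
j=1: u_1=37/270 ∈ [2/19, 5/19) → index 1
j=2: u_2=67/270 ∈ [2/19, 5/19) → index 1
j=3: u_3=97/270 ∈ [5/19, 23/57) → index 2
j=4: u_4=127/270 ∈ [26/57, 34/57) → index 4
j=5: u_5=157/270 ∈ [26/57, 34/57) → index 4
j=6: u_6=187/270 ∈ [35/57, 40/57) → index 6
j=7: u_7=217/270 ∈ [40/57, 16/19) → index 7
j=8: u_8=247/270 ∈ [16/19, 1) → index 8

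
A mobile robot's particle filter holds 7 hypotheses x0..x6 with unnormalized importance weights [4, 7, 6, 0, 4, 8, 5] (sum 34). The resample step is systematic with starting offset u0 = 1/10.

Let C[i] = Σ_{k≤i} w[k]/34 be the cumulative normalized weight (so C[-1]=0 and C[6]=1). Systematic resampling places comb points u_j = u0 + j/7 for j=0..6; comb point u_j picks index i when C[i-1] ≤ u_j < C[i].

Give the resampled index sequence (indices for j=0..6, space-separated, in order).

C = [2/17, 11/34, 1/2, 1/2, 21/34, 29/34, 1]
j=0: u_0=1/10 ∈ [0, 2/17) → index 0
j=1: u_1=17/70 ∈ [2/17, 11/34) → index 1
j=2: u_2=27/70 ∈ [11/34, 1/2) → index 2
j=3: u_3=37/70 ∈ [1/2, 21/34) → index 4
j=4: u_4=47/70 ∈ [21/34, 29/34) → index 5
j=5: u_5=57/70 ∈ [21/34, 29/34) → index 5
j=6: u_6=67/70 ∈ [29/34, 1) → index 6

0 1 2 4 5 5 6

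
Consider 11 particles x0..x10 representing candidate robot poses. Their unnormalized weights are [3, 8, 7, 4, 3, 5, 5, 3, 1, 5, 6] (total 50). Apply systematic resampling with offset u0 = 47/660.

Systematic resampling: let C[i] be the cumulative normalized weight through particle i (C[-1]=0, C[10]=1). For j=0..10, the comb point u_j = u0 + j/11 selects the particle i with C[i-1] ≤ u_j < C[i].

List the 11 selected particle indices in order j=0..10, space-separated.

C = [3/50, 11/50, 9/25, 11/25, 1/2, 3/5, 7/10, 19/25, 39/50, 22/25, 1]
j=0: u_0=47/660 ∈ [3/50, 11/50) → index 1
j=1: u_1=107/660 ∈ [3/50, 11/50) → index 1
j=2: u_2=167/660 ∈ [11/50, 9/25) → index 2
j=3: u_3=227/660 ∈ [11/50, 9/25) → index 2
j=4: u_4=287/660 ∈ [9/25, 11/25) → index 3
j=5: u_5=347/660 ∈ [1/2, 3/5) → index 5
j=6: u_6=37/60 ∈ [3/5, 7/10) → index 6
j=7: u_7=467/660 ∈ [7/10, 19/25) → index 7
j=8: u_8=527/660 ∈ [39/50, 22/25) → index 9
j=9: u_9=587/660 ∈ [22/25, 1) → index 10
j=10: u_10=647/660 ∈ [22/25, 1) → index 10

1 1 2 2 3 5 6 7 9 10 10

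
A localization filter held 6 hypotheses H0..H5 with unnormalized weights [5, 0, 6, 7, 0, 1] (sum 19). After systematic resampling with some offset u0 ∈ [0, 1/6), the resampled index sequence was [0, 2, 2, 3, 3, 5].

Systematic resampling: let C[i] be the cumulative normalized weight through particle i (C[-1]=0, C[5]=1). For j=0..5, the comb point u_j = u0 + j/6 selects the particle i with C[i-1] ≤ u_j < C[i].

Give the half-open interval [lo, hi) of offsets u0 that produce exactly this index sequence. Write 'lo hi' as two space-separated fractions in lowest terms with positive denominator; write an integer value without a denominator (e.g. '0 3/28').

13/114 1/6

C = [5/19, 5/19, 11/19, 18/19, 18/19, 1]
j=0 picked index 0: u0 ∈ [0, 5/19)
j=1 picked index 2: u0 ∈ [11/114, 47/114)
j=2 picked index 2: u0 ∈ [-4/57, 14/57)
j=3 picked index 3: u0 ∈ [3/38, 17/38)
j=4 picked index 3: u0 ∈ [-5/57, 16/57)
j=5 picked index 5: u0 ∈ [13/114, 1/6)
intersection: [13/114, 1/6)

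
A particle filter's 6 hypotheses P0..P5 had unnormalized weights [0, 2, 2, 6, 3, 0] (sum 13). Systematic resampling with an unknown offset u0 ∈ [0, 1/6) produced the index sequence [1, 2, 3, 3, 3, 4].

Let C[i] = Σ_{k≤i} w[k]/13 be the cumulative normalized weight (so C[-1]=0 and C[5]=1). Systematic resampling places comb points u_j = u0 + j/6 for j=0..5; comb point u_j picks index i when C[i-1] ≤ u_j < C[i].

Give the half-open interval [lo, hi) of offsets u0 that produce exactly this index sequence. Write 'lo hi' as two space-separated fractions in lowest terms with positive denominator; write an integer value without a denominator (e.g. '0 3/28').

0 4/39

C = [0, 2/13, 4/13, 10/13, 1, 1]
j=0 picked index 1: u0 ∈ [0, 2/13)
j=1 picked index 2: u0 ∈ [-1/78, 11/78)
j=2 picked index 3: u0 ∈ [-1/39, 17/39)
j=3 picked index 3: u0 ∈ [-5/26, 7/26)
j=4 picked index 3: u0 ∈ [-14/39, 4/39)
j=5 picked index 4: u0 ∈ [-5/78, 1/6)
intersection: [0, 4/39)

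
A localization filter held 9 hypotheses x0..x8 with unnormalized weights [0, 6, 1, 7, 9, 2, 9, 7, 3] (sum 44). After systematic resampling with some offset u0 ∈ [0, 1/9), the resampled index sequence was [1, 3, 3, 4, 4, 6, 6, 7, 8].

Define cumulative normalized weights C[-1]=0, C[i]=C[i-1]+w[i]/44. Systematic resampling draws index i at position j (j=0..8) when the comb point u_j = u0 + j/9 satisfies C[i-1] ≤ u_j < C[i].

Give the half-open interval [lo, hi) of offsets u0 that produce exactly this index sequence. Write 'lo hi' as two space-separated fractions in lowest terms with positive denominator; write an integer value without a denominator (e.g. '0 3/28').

C = [0, 3/22, 7/44, 7/22, 23/44, 25/44, 17/22, 41/44, 1]
j=0 picked index 1: u0 ∈ [0, 3/22)
j=1 picked index 3: u0 ∈ [19/396, 41/198)
j=2 picked index 3: u0 ∈ [-25/396, 19/198)
j=3 picked index 4: u0 ∈ [-1/66, 25/132)
j=4 picked index 4: u0 ∈ [-25/198, 31/396)
j=5 picked index 6: u0 ∈ [5/396, 43/198)
j=6 picked index 6: u0 ∈ [-13/132, 7/66)
j=7 picked index 7: u0 ∈ [-1/198, 61/396)
j=8 picked index 8: u0 ∈ [17/396, 1/9)
intersection: [19/396, 31/396)

19/396 31/396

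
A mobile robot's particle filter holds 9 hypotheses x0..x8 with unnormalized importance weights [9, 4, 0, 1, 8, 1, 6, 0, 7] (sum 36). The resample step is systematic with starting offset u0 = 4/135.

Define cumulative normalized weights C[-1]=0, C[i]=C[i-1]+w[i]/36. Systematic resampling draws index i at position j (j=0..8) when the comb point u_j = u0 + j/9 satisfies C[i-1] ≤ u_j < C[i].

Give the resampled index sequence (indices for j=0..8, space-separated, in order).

C = [1/4, 13/36, 13/36, 7/18, 11/18, 23/36, 29/36, 29/36, 1]
j=0: u_0=4/135 ∈ [0, 1/4) → index 0
j=1: u_1=19/135 ∈ [0, 1/4) → index 0
j=2: u_2=34/135 ∈ [1/4, 13/36) → index 1
j=3: u_3=49/135 ∈ [13/36, 7/18) → index 3
j=4: u_4=64/135 ∈ [7/18, 11/18) → index 4
j=5: u_5=79/135 ∈ [7/18, 11/18) → index 4
j=6: u_6=94/135 ∈ [23/36, 29/36) → index 6
j=7: u_7=109/135 ∈ [29/36, 1) → index 8
j=8: u_8=124/135 ∈ [29/36, 1) → index 8

0 0 1 3 4 4 6 8 8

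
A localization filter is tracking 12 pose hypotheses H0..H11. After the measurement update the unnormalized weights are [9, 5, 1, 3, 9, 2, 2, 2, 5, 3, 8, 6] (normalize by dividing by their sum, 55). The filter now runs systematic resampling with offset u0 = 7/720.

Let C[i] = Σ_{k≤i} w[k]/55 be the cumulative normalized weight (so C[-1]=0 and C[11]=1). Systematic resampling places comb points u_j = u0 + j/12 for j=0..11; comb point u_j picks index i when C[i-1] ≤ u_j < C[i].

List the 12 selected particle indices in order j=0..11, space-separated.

C = [9/55, 14/55, 3/11, 18/55, 27/55, 29/55, 31/55, 3/5, 38/55, 41/55, 49/55, 1]
j=0: u_0=7/720 ∈ [0, 9/55) → index 0
j=1: u_1=67/720 ∈ [0, 9/55) → index 0
j=2: u_2=127/720 ∈ [9/55, 14/55) → index 1
j=3: u_3=187/720 ∈ [14/55, 3/11) → index 2
j=4: u_4=247/720 ∈ [18/55, 27/55) → index 4
j=5: u_5=307/720 ∈ [18/55, 27/55) → index 4
j=6: u_6=367/720 ∈ [27/55, 29/55) → index 5
j=7: u_7=427/720 ∈ [31/55, 3/5) → index 7
j=8: u_8=487/720 ∈ [3/5, 38/55) → index 8
j=9: u_9=547/720 ∈ [41/55, 49/55) → index 10
j=10: u_10=607/720 ∈ [41/55, 49/55) → index 10
j=11: u_11=667/720 ∈ [49/55, 1) → index 11

0 0 1 2 4 4 5 7 8 10 10 11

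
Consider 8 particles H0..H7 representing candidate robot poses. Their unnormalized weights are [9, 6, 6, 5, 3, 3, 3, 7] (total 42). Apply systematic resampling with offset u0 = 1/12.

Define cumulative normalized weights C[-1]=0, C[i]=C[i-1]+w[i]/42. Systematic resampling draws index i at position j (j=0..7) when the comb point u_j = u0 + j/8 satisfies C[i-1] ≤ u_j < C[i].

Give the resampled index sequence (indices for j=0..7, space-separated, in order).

0 0 1 2 3 5 7 7

C = [3/14, 5/14, 1/2, 13/21, 29/42, 16/21, 5/6, 1]
j=0: u_0=1/12 ∈ [0, 3/14) → index 0
j=1: u_1=5/24 ∈ [0, 3/14) → index 0
j=2: u_2=1/3 ∈ [3/14, 5/14) → index 1
j=3: u_3=11/24 ∈ [5/14, 1/2) → index 2
j=4: u_4=7/12 ∈ [1/2, 13/21) → index 3
j=5: u_5=17/24 ∈ [29/42, 16/21) → index 5
j=6: u_6=5/6 ∈ [5/6, 1) → index 7
j=7: u_7=23/24 ∈ [5/6, 1) → index 7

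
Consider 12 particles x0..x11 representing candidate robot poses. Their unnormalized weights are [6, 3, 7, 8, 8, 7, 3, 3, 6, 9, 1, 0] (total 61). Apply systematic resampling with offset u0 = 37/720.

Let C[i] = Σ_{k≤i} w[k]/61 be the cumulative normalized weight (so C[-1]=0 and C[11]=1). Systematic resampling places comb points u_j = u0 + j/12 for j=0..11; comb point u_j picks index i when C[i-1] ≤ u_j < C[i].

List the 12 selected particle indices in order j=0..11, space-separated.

C = [6/61, 9/61, 16/61, 24/61, 32/61, 39/61, 42/61, 45/61, 51/61, 60/61, 1, 1]
j=0: u_0=37/720 ∈ [0, 6/61) → index 0
j=1: u_1=97/720 ∈ [6/61, 9/61) → index 1
j=2: u_2=157/720 ∈ [9/61, 16/61) → index 2
j=3: u_3=217/720 ∈ [16/61, 24/61) → index 3
j=4: u_4=277/720 ∈ [16/61, 24/61) → index 3
j=5: u_5=337/720 ∈ [24/61, 32/61) → index 4
j=6: u_6=397/720 ∈ [32/61, 39/61) → index 5
j=7: u_7=457/720 ∈ [32/61, 39/61) → index 5
j=8: u_8=517/720 ∈ [42/61, 45/61) → index 7
j=9: u_9=577/720 ∈ [45/61, 51/61) → index 8
j=10: u_10=637/720 ∈ [51/61, 60/61) → index 9
j=11: u_11=697/720 ∈ [51/61, 60/61) → index 9

0 1 2 3 3 4 5 5 7 8 9 9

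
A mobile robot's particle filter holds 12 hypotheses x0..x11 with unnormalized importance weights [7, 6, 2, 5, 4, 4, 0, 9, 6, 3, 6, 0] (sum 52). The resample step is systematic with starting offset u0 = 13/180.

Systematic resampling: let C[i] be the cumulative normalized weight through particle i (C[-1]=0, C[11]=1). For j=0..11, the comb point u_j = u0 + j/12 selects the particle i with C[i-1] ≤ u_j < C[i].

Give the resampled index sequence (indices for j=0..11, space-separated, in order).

0 1 1 3 4 5 7 7 8 8 10 10

C = [7/52, 1/4, 15/52, 5/13, 6/13, 7/13, 7/13, 37/52, 43/52, 23/26, 1, 1]
j=0: u_0=13/180 ∈ [0, 7/52) → index 0
j=1: u_1=7/45 ∈ [7/52, 1/4) → index 1
j=2: u_2=43/180 ∈ [7/52, 1/4) → index 1
j=3: u_3=29/90 ∈ [15/52, 5/13) → index 3
j=4: u_4=73/180 ∈ [5/13, 6/13) → index 4
j=5: u_5=22/45 ∈ [6/13, 7/13) → index 5
j=6: u_6=103/180 ∈ [7/13, 37/52) → index 7
j=7: u_7=59/90 ∈ [7/13, 37/52) → index 7
j=8: u_8=133/180 ∈ [37/52, 43/52) → index 8
j=9: u_9=37/45 ∈ [37/52, 43/52) → index 8
j=10: u_10=163/180 ∈ [23/26, 1) → index 10
j=11: u_11=89/90 ∈ [23/26, 1) → index 10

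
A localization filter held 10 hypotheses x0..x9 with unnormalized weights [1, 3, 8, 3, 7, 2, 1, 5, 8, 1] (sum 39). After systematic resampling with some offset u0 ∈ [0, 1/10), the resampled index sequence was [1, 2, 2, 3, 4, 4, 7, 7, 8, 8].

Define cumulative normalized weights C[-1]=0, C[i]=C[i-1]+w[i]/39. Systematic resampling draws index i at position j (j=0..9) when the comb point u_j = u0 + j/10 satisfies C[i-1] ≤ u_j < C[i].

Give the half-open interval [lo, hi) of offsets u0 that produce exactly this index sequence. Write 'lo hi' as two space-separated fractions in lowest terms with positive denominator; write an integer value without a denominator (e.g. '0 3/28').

8/195 5/78

C = [1/39, 4/39, 4/13, 5/13, 22/39, 8/13, 25/39, 10/13, 38/39, 1]
j=0 picked index 1: u0 ∈ [1/39, 4/39)
j=1 picked index 2: u0 ∈ [1/390, 27/130)
j=2 picked index 2: u0 ∈ [-19/195, 7/65)
j=3 picked index 3: u0 ∈ [1/130, 11/130)
j=4 picked index 4: u0 ∈ [-1/65, 32/195)
j=5 picked index 4: u0 ∈ [-3/26, 5/78)
j=6 picked index 7: u0 ∈ [8/195, 11/65)
j=7 picked index 7: u0 ∈ [-23/390, 9/130)
j=8 picked index 8: u0 ∈ [-2/65, 34/195)
j=9 picked index 8: u0 ∈ [-17/130, 29/390)
intersection: [8/195, 5/78)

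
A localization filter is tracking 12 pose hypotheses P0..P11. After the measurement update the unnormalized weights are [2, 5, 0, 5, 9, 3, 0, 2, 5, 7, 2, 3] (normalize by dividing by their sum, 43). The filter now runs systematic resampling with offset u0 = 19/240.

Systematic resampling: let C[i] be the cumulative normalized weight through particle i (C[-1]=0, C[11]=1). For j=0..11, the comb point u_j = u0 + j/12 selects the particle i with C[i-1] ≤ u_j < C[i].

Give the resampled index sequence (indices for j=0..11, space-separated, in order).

C = [2/43, 7/43, 7/43, 12/43, 21/43, 24/43, 24/43, 26/43, 31/43, 38/43, 40/43, 1]
j=0: u_0=19/240 ∈ [2/43, 7/43) → index 1
j=1: u_1=13/80 ∈ [2/43, 7/43) → index 1
j=2: u_2=59/240 ∈ [7/43, 12/43) → index 3
j=3: u_3=79/240 ∈ [12/43, 21/43) → index 4
j=4: u_4=33/80 ∈ [12/43, 21/43) → index 4
j=5: u_5=119/240 ∈ [21/43, 24/43) → index 5
j=6: u_6=139/240 ∈ [24/43, 26/43) → index 7
j=7: u_7=53/80 ∈ [26/43, 31/43) → index 8
j=8: u_8=179/240 ∈ [31/43, 38/43) → index 9
j=9: u_9=199/240 ∈ [31/43, 38/43) → index 9
j=10: u_10=73/80 ∈ [38/43, 40/43) → index 10
j=11: u_11=239/240 ∈ [40/43, 1) → index 11

1 1 3 4 4 5 7 8 9 9 10 11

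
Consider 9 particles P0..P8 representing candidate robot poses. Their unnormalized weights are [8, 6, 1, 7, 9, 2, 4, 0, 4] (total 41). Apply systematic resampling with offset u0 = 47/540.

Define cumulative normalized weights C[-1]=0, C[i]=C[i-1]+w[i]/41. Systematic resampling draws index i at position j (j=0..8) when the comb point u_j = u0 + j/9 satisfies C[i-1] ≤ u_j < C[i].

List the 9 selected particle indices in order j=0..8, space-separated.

0 1 1 3 3 4 4 6 8

C = [8/41, 14/41, 15/41, 22/41, 31/41, 33/41, 37/41, 37/41, 1]
j=0: u_0=47/540 ∈ [0, 8/41) → index 0
j=1: u_1=107/540 ∈ [8/41, 14/41) → index 1
j=2: u_2=167/540 ∈ [8/41, 14/41) → index 1
j=3: u_3=227/540 ∈ [15/41, 22/41) → index 3
j=4: u_4=287/540 ∈ [15/41, 22/41) → index 3
j=5: u_5=347/540 ∈ [22/41, 31/41) → index 4
j=6: u_6=407/540 ∈ [22/41, 31/41) → index 4
j=7: u_7=467/540 ∈ [33/41, 37/41) → index 6
j=8: u_8=527/540 ∈ [37/41, 1) → index 8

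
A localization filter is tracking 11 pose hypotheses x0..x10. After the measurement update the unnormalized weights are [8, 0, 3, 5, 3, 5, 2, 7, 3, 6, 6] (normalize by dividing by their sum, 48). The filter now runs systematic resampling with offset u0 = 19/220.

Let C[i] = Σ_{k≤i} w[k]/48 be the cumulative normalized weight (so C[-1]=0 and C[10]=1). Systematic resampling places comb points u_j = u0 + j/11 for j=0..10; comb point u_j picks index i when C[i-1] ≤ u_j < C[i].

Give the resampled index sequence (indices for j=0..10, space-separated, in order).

0 2 3 4 5 6 7 8 9 10 10

C = [1/6, 1/6, 11/48, 1/3, 19/48, 1/2, 13/24, 11/16, 3/4, 7/8, 1]
j=0: u_0=19/220 ∈ [0, 1/6) → index 0
j=1: u_1=39/220 ∈ [1/6, 11/48) → index 2
j=2: u_2=59/220 ∈ [11/48, 1/3) → index 3
j=3: u_3=79/220 ∈ [1/3, 19/48) → index 4
j=4: u_4=9/20 ∈ [19/48, 1/2) → index 5
j=5: u_5=119/220 ∈ [1/2, 13/24) → index 6
j=6: u_6=139/220 ∈ [13/24, 11/16) → index 7
j=7: u_7=159/220 ∈ [11/16, 3/4) → index 8
j=8: u_8=179/220 ∈ [3/4, 7/8) → index 9
j=9: u_9=199/220 ∈ [7/8, 1) → index 10
j=10: u_10=219/220 ∈ [7/8, 1) → index 10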